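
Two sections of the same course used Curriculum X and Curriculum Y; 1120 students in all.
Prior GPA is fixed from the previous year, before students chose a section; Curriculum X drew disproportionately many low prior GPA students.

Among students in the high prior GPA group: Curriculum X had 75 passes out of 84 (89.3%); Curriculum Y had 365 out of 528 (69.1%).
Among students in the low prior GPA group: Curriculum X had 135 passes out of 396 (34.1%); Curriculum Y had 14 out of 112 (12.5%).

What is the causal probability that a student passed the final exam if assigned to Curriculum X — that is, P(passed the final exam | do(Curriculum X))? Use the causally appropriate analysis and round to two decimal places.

The imbalance in prior GPA band arose from how students were allocated, not from anything the teaching method did; and prior GPA band independently affects the outcome. The pooled gap is confounded — condition on prior GPA band.
Standardising Curriculum X to the population prior GPA band mix: 0.546·75/84 + 0.454·135/396 = 0.643.

0.64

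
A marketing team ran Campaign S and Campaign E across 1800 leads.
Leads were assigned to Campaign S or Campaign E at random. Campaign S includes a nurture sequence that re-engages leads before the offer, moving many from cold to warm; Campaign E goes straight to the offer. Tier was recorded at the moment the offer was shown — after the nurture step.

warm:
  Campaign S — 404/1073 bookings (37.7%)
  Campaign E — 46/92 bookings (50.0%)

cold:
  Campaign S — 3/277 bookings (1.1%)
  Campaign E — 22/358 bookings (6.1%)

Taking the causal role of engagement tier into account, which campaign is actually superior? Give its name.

Campaign S

Engagement tier here is a post-treatment variable shaped by the campaign; conditioning on it would introduce bias rather than remove it. The overall comparison is the causal one.
Pooled: Campaign S 30.1% vs Campaign E 15.1%; Campaign S is higher overall.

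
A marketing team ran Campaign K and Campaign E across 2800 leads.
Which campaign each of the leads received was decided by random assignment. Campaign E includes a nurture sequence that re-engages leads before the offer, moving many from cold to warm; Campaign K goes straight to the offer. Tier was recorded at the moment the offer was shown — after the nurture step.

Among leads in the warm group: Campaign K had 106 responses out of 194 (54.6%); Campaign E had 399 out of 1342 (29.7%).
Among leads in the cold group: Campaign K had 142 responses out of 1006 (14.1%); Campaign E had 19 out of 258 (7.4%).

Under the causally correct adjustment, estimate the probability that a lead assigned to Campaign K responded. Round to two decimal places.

Campaign K is higher inside every engagement tier stratum but Campaign E is higher in aggregate. Whether to stratify depends on how engagement tier relates to the campaign.
Stratifying would compare campaigns among leads the campaigns themselves sorted into engagement tier groups — a form of selection on an intermediate. The unconditioned pooled rates give the total causal effect.
So P(outcome | do(Campaign K)) is just the pooled rate for Campaign K: 248/1200 = 0.207.

0.21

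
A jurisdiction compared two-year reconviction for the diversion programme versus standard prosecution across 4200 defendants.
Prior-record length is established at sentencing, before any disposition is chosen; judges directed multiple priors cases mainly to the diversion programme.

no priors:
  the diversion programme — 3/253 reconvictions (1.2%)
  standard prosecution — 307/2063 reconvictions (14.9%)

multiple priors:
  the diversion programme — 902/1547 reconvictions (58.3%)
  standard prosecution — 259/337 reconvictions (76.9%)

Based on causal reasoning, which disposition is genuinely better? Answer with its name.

the diversion programme is lower inside every prior-record length stratum but standard prosecution is lower in aggregate. Whether to stratify depends on how prior-record length relates to the disposition.
Here prior-record length is a common cause — it drives both which disposition a case falls under and the outcome. The crude comparison mixes populations; the stratum-specific rates are the causally relevant ones.
Within each level — no priors: 1.2% vs 14.9%; multiple priors: 58.3% vs 76.9% — the diversion programme is lower every time.

the diversion programme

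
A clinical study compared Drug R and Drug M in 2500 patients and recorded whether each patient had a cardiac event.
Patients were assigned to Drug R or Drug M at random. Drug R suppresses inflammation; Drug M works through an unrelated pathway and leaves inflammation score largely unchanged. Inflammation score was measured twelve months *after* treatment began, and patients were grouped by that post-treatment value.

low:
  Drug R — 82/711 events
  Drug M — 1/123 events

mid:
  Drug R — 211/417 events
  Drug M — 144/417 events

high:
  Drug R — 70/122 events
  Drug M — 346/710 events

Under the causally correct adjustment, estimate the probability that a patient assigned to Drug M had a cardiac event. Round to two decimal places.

0.39

Inflammation score here is a post-treatment variable shaped by the drug; conditioning on it would introduce bias rather than remove it. The overall comparison is the causal one.
So P(outcome | do(Drug M)) is just the pooled rate for Drug M: 491/1250 = 0.393.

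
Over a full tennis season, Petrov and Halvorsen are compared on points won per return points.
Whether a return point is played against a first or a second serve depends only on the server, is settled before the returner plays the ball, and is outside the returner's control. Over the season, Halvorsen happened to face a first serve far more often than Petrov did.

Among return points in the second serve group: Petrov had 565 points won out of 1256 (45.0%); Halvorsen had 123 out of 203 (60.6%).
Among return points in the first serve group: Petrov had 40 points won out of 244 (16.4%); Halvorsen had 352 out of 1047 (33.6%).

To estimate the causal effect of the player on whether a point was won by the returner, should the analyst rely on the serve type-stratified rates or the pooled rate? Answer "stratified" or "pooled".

stratified

The stratified and pooled comparisons disagree (Halvorsen wins within each serve type; Petrov wins overall), so the answer turns on the causal role of serve type.
Serve type differs across players for reasons unrelated to any effect of the player itself, and it separately predicts the outcome — a classic confounder. We must compare within serve type levels.
Within each level — second serve: 45.0% vs 60.6%; first serve: 16.4% vs 33.6% — Halvorsen is higher every time.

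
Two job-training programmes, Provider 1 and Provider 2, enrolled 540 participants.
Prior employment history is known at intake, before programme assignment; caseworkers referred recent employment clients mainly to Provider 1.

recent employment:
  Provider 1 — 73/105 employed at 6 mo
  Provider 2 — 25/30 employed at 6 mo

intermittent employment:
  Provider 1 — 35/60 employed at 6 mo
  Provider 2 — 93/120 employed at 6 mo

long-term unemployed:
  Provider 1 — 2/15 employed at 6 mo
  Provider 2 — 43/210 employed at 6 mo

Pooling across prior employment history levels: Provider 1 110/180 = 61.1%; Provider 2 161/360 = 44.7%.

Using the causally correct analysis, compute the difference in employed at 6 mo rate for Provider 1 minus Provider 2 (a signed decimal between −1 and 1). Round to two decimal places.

The prior employment history-specific comparison favours Provider 2 throughout, but the pooled figures favour Provider 1. The question is whether to condition on prior employment history.
The imbalance in prior employment history arose from how participants were allocated, not from anything the programme did; and prior employment history independently affects the outcome. The pooled gap is confounded — condition on prior employment history.
Adjusting over the population distribution of prior employment history: 0.250·(0.695−0.833) + 0.333·(0.583−0.775) + 0.417·(0.133−0.205) = -0.128.

-0.13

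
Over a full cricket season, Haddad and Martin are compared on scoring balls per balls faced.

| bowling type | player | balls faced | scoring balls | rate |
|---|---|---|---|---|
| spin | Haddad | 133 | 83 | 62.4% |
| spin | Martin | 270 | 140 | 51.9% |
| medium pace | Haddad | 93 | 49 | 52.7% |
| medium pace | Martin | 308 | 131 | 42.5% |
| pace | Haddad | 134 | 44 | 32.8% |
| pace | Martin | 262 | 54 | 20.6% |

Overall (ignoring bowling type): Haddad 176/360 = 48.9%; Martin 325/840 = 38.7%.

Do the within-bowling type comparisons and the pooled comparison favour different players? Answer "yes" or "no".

Within each bowling type level (spin 62.4% vs 51.9%; medium pace 52.7% vs 42.5%; pace 32.8% vs 20.6%), Haddad has the higher rate every time. Pooled: 48.9% vs 38.7% — Haddad has the higher rate overall. They agree.

no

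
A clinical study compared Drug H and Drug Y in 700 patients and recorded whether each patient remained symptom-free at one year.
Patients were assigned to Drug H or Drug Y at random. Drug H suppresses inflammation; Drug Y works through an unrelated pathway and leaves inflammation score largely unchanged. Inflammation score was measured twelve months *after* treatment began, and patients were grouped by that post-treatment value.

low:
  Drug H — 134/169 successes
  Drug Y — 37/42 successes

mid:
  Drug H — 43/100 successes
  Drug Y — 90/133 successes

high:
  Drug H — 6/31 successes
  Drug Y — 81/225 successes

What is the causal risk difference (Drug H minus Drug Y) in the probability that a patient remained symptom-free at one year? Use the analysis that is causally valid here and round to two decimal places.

+0.09

Within every inflammation score level Drug Y has the higher rate, yet pooled Drug H does — Simpson's reversal.
Stratifying would compare drugs among patients the drugs themselves sorted into inflammation score groups — a form of selection on an intermediate. The unconditioned pooled rates give the total causal effect.
The causal difference is the pooled difference: 0.610 − 0.520 = +0.090.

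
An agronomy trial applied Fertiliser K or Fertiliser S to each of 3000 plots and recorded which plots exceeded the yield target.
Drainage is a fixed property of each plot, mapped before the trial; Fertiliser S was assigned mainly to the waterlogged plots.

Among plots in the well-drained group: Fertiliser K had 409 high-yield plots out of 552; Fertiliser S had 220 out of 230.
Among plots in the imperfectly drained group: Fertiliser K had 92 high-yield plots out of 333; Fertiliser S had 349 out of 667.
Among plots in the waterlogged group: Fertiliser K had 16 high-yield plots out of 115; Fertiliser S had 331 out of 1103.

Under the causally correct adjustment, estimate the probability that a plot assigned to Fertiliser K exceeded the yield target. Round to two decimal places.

0.34

Nothing the fertiliser does changes field drainage; the imbalance is an allocation artefact. With field drainage also predicting the outcome, the pooled figure is confounded, and the within-stratum comparison is the causal one.
Standardising Fertiliser K to the population field drainage mix: 0.261·409/552 + 0.333·92/333 + 0.406·16/115 = 0.342.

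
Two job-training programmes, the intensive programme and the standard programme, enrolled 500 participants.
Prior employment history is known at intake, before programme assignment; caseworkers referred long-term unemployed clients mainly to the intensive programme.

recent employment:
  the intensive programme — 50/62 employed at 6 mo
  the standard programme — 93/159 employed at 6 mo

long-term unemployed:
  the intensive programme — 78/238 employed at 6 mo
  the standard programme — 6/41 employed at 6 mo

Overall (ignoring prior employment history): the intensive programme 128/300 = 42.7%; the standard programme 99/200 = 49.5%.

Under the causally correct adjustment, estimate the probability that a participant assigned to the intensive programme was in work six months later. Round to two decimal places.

0.54

the intensive programme is higher inside every prior employment history stratum but the standard programme is higher in aggregate. Whether to stratify depends on how prior employment history relates to the programme.
The imbalance in prior employment history arose from how participants were allocated, not from anything the programme did; and prior employment history independently affects the outcome. The pooled gap is confounded — condition on prior employment history.
Standardising the intensive programme to the population prior employment history mix: 0.442·50/62 + 0.558·78/238 = 0.539.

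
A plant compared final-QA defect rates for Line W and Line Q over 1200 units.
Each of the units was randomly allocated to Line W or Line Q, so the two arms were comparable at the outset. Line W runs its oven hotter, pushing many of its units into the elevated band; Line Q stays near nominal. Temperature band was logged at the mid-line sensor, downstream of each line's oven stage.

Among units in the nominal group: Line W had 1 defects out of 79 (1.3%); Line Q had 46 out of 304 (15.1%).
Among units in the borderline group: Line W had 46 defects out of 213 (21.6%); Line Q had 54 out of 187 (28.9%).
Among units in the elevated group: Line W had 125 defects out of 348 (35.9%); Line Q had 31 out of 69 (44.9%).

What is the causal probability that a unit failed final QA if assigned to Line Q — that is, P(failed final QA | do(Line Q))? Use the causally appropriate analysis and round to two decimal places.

In-process temperature band is recorded after the line and is itself shifted by it — it sits on the causal path from line to outcome. Conditioning on a mediator would strip out part of the effect we want; the pooled comparison gives the total causal effect.
So P(outcome | do(Line Q)) is just the pooled rate for Line Q: 131/560 = 0.234.

0.23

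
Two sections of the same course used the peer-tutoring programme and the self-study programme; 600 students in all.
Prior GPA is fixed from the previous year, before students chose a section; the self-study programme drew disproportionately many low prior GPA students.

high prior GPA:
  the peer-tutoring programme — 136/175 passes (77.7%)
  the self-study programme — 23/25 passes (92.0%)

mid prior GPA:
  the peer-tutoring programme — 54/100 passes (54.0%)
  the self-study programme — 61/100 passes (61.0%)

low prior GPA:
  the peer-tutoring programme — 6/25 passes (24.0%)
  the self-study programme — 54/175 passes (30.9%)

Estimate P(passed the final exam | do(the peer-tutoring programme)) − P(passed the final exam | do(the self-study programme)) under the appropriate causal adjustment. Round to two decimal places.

Here prior GPA band is a common cause — it drives both which teaching method a case falls under and the outcome. The crude comparison mixes populations; the stratum-specific rates are the causally relevant ones.
Adjusting over the population distribution of prior GPA band: 0.333·(0.777−0.920) + 0.333·(0.540−0.610) + 0.333·(0.240−0.309) = -0.094.

-0.09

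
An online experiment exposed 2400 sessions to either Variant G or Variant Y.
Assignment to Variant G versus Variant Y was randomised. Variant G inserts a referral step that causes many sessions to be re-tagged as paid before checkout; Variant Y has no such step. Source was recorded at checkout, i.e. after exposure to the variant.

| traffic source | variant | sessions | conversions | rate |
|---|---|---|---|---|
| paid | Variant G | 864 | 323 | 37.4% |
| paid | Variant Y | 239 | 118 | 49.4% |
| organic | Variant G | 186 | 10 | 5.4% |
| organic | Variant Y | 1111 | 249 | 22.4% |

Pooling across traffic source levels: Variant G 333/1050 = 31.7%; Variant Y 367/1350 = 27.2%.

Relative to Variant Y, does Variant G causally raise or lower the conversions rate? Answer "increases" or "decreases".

increases

Traffic source here is a post-treatment variable shaped by the variant; conditioning on it would introduce bias rather than remove it. The overall comparison is the causal one.
Pooled: Variant G 31.7% vs Variant Y 27.2%; Variant G is higher overall.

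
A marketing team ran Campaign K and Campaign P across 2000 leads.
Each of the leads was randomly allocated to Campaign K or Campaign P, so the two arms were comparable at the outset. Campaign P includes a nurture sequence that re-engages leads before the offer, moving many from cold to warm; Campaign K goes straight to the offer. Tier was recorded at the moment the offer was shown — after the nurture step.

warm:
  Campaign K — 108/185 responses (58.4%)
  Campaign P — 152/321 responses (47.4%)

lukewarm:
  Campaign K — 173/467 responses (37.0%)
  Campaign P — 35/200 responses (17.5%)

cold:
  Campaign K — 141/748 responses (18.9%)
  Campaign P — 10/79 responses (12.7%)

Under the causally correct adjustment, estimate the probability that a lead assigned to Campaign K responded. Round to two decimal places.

0.30

Campaign K is higher inside every engagement tier stratum but Campaign P is higher in aggregate. Whether to stratify depends on how engagement tier relates to the campaign.
Engagement tier lies on the pathway campaign → engagement tier → outcome, so adjusting for it blocks the indirect effect. For the total causal effect of campaign, use the unadjusted pooled rates.
So P(outcome | do(Campaign K)) is just the pooled rate for Campaign K: 422/1400 = 0.301.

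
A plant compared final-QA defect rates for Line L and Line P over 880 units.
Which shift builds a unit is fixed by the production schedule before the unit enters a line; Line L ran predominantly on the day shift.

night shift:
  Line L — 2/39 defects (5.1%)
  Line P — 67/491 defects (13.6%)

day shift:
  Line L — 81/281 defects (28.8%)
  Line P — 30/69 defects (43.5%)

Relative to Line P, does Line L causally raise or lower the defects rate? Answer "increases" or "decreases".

The shift-specific comparison favours Line L throughout, but the pooled figures favour Line P. The question is whether to condition on shift.
Shift differs across lines for reasons unrelated to any effect of the line itself, and it separately predicts the outcome — a classic confounder. We must compare within shift levels.
Within each level — night shift: 5.1% vs 13.6%; day shift: 28.8% vs 43.5% — Line L is lower every time.

decreases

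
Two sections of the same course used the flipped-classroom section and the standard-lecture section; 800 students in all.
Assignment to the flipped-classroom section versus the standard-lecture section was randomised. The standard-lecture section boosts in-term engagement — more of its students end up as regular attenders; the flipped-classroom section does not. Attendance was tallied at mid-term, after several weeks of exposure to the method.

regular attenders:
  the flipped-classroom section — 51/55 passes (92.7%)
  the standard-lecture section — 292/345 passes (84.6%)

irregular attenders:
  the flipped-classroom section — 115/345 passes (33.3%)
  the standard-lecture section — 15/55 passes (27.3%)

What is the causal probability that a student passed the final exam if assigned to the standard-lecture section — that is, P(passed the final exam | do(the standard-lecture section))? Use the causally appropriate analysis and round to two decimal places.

Mid-term attendance is downstream of the teaching method. One should not condition on a consequence of treatment, so the overall rates are the right comparison.
So P(outcome | do(the standard-lecture section)) is just the pooled rate for the standard-lecture section: 307/400 = 0.767.

0.77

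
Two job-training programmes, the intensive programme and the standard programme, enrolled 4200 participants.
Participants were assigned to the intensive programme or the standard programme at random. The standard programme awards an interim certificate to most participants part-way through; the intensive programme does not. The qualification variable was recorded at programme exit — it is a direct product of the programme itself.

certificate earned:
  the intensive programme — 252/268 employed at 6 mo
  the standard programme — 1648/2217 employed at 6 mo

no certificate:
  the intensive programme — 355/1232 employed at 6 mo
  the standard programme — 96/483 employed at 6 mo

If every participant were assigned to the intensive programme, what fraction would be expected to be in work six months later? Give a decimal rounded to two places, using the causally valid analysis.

Qualification attained during the programme is recorded after the programme and is itself shifted by it — it sits on the causal path from programme to outcome. Conditioning on a mediator would strip out part of the effect we want; the pooled comparison gives the total causal effect.
So P(outcome | do(the intensive programme)) is just the pooled rate for the intensive programme: 607/1500 = 0.405.

0.40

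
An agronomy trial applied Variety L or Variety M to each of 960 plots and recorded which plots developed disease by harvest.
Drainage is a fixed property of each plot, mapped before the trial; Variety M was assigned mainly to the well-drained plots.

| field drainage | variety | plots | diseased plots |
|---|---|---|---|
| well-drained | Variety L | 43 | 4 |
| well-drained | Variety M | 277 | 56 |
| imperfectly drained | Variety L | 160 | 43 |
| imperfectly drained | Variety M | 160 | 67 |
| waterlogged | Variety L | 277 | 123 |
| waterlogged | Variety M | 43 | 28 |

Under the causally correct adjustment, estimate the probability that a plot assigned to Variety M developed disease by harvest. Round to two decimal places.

0.42

Here field drainage is a common cause — it drives both which variety a case falls under and the outcome. The crude comparison mixes populations; the stratum-specific rates are the causally relevant ones.
Standardising Variety M to the population field drainage mix: 0.333·56/277 + 0.333·67/160 + 0.333·28/43 = 0.424.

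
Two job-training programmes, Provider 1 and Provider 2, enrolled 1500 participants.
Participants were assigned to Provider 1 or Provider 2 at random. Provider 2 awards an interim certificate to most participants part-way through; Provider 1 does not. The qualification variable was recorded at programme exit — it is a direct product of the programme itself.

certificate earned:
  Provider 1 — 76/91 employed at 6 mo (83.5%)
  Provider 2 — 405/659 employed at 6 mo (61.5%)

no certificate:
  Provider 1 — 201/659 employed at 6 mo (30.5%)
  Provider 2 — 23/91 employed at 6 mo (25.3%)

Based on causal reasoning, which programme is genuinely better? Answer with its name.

Qualification attained during the programme lies on the pathway programme → qualification attained during the programme → outcome, so adjusting for it blocks the indirect effect. For the total causal effect of programme, use the unadjusted pooled rates.
Pooled: Provider 1 36.9% vs Provider 2 57.1%; Provider 2 is higher overall.

Provider 2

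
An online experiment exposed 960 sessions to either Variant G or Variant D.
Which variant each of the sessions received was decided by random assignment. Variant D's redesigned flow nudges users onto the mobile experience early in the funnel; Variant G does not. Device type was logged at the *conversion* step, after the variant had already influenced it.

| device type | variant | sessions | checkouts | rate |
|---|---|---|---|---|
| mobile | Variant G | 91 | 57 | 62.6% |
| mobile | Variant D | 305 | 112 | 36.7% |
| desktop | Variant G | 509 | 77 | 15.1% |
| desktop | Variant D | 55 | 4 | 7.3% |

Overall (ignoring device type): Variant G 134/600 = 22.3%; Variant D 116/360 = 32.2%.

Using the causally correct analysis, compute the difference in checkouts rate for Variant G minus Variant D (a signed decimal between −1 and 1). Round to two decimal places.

Device type is downstream of the variant. One should not condition on a consequence of treatment, so the overall rates are the right comparison.
The causal difference is the pooled difference: 0.223 − 0.322 = -0.099.

-0.10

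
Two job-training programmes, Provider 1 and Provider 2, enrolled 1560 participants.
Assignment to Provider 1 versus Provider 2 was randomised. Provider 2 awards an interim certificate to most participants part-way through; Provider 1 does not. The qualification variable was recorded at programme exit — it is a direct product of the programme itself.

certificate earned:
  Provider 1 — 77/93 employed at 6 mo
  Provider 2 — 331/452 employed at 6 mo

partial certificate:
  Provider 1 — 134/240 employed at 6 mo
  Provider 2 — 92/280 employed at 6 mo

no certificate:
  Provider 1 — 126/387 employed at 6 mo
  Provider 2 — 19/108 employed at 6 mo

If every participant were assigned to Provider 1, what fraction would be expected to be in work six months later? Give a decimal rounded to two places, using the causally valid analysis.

Qualification attained during the programme here is a post-treatment variable shaped by the programme; conditioning on it would introduce bias rather than remove it. The overall comparison is the causal one.
So P(outcome | do(Provider 1)) is just the pooled rate for Provider 1: 337/720 = 0.468.

0.47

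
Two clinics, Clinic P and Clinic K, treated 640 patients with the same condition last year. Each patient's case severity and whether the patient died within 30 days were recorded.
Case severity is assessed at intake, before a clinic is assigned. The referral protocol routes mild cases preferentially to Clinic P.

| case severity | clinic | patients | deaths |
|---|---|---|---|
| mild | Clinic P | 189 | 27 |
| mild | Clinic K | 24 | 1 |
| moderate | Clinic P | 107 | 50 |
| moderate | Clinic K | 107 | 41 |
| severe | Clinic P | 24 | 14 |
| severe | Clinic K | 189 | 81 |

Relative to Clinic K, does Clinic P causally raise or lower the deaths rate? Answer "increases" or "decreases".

increases

Case severity differs across clinics for reasons unrelated to any effect of the clinic itself, and it separately predicts the outcome — a classic confounder. We must compare within case severity levels.
Within each level — mild: 14.3% vs 4.2%; moderate: 46.7% vs 38.3%; severe: 58.3% vs 42.9% — Clinic K is lower every time.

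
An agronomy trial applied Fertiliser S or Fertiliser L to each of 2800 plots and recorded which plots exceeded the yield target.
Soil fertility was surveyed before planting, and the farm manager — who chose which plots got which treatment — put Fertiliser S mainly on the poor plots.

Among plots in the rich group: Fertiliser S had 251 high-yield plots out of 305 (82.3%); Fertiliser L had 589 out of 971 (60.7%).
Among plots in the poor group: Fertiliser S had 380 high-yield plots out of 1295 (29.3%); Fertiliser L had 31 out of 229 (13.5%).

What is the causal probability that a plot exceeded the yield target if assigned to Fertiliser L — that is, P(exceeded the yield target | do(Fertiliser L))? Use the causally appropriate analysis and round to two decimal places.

Here soil fertility is a common cause — it drives both which fertiliser a case falls under and the outcome. The crude comparison mixes populations; the stratum-specific rates are the causally relevant ones.
Standardising Fertiliser L to the population soil fertility mix: 0.456·589/971 + 0.544·31/229 = 0.350.

0.35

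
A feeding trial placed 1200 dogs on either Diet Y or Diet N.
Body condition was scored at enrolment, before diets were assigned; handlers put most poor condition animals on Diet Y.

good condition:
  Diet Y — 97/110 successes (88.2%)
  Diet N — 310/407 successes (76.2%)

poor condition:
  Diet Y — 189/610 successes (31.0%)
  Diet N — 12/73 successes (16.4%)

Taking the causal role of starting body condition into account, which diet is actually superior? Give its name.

Diet Y

Starting body condition differs across diets for reasons unrelated to any effect of the diet itself, and it separately predicts the outcome — a classic confounder. We must compare within starting body condition levels.
Within each level — good condition: 88.2% vs 76.2%; poor condition: 31.0% vs 16.4% — Diet Y is higher every time.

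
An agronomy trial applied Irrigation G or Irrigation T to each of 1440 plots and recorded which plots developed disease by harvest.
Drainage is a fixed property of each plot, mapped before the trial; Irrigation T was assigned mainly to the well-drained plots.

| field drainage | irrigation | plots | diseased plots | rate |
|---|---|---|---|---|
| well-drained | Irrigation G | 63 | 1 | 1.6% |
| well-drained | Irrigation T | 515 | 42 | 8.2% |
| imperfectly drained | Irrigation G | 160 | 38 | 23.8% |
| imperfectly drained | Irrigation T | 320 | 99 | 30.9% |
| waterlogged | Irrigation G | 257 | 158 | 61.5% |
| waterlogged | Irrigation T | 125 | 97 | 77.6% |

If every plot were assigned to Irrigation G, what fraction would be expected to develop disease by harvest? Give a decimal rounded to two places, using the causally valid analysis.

The imbalance in field drainage arose from how plots were allocated, not from anything the irrigation did; and field drainage independently affects the outcome. The pooled gap is confounded — condition on field drainage.
Standardising Irrigation G to the population field drainage mix: 0.401·1/63 + 0.333·38/160 + 0.265·158/257 = 0.249.

0.25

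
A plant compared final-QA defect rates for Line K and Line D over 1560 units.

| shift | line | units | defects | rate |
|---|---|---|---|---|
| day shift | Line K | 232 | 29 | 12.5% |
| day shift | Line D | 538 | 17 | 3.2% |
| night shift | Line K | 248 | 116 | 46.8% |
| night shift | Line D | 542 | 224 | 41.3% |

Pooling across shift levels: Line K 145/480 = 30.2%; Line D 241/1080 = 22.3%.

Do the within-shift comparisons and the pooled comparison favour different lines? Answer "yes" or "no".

no

Within each shift level (day shift 12.5% vs 3.2%; night shift 46.8% vs 41.3%), Line D has the lower rate every time. Pooled: 30.2% vs 22.3% — Line D has the lower rate overall. They agree.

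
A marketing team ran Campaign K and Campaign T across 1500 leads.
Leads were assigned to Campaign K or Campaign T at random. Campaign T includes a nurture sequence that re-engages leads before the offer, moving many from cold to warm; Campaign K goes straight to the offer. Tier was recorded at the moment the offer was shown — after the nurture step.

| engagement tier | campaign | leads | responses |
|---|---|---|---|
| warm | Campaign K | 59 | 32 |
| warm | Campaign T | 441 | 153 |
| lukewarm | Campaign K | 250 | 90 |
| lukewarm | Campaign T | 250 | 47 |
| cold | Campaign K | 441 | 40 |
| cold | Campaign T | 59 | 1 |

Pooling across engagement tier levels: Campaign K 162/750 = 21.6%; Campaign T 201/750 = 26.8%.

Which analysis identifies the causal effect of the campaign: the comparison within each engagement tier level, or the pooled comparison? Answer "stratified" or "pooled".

pooled

The engagement tier-specific comparison favours Campaign K throughout, but the pooled figures favour Campaign T. The question is whether to condition on engagement tier.
Engagement tier is recorded after the campaign and is itself shifted by it — it sits on the causal path from campaign to outcome. Conditioning on a mediator would strip out part of the effect we want; the pooled comparison gives the total causal effect.
Pooled: Campaign K 21.6% vs Campaign T 26.8%; Campaign T is higher overall.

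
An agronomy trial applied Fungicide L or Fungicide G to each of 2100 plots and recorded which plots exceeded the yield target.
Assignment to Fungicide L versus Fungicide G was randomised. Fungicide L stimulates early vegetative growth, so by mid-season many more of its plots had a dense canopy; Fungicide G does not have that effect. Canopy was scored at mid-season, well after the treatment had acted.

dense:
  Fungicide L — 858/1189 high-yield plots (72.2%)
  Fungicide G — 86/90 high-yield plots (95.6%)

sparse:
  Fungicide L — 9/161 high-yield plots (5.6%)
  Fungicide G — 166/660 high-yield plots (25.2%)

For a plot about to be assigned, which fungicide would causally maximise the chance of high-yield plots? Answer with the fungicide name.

Fungicide L

Mid-season canopy lies on the pathway fungicide → mid-season canopy → outcome, so adjusting for it blocks the indirect effect. For the total causal effect of fungicide, use the unadjusted pooled rates.
Pooled: Fungicide L 64.2% vs Fungicide G 33.6%; Fungicide L is higher overall.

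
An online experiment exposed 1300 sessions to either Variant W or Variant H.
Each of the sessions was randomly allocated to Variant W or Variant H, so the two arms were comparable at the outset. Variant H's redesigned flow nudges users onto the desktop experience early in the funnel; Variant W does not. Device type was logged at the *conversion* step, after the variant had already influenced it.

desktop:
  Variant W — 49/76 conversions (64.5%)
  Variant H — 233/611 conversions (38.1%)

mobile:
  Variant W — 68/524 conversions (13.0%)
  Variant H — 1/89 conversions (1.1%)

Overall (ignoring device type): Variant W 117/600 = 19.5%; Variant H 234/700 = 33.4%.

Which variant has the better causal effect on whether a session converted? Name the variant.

Within every device type level Variant W has the higher rate, yet pooled Variant H does — Simpson's reversal.
Device type is recorded after the variant and is itself shifted by it — it sits on the causal path from variant to outcome. Conditioning on a mediator would strip out part of the effect we want; the pooled comparison gives the total causal effect.
Pooled: Variant W 19.5% vs Variant H 33.4%; Variant H is higher overall.

Variant H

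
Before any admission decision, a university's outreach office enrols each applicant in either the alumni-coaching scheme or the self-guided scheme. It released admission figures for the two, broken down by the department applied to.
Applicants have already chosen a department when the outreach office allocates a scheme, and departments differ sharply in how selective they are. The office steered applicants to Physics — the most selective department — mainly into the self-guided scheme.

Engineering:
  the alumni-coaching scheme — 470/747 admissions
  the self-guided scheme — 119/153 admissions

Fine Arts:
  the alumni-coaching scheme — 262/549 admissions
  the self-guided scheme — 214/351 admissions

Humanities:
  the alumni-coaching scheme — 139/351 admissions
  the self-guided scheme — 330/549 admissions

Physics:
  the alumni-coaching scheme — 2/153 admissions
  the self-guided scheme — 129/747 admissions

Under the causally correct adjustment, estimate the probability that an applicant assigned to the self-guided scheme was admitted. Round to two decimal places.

0.54

Here department is a common cause — it drives both which outreach scheme a case falls under and the outcome. The crude comparison mixes populations; the stratum-specific rates are the causally relevant ones.
Standardising the self-guided scheme to the population department mix: 0.250·119/153 + 0.250·214/351 + 0.250·330/549 + 0.250·129/747 = 0.540.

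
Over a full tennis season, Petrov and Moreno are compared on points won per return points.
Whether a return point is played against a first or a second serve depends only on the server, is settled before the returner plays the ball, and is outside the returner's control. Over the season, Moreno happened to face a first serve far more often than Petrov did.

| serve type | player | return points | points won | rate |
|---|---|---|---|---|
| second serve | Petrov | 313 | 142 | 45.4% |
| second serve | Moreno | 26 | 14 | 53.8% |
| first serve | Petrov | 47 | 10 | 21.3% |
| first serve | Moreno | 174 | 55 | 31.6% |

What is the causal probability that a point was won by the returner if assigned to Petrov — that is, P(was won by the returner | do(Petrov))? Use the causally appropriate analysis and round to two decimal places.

0.36

Serve type satisfies the back-door criterion: it is not a descendant of the player, and it blocks the spurious path from player to outcome. Adjusting for it (i.e., using the within-serve type rates) gives the causal effect.
Standardising Petrov to the population serve type mix: 0.605·142/313 + 0.395·10/47 = 0.359.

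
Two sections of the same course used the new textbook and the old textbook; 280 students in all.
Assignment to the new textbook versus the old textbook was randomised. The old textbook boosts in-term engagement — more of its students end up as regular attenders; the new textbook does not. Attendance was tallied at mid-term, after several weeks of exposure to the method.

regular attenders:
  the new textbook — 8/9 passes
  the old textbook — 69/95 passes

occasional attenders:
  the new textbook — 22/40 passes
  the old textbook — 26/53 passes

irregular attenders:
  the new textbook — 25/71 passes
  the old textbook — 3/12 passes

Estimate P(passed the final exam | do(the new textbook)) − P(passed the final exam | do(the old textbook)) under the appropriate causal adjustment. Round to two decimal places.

-0.15

The stratified and pooled comparisons disagree (the new textbook wins within each mid-term attendance; the old textbook wins overall), so the answer turns on the causal role of mid-term attendance.
Mid-term attendance lies on the pathway teaching method → mid-term attendance → outcome, so adjusting for it blocks the indirect effect. For the total causal effect of teaching method, use the unadjusted pooled rates.
The causal difference is the pooled difference: 0.458 − 0.613 = -0.154.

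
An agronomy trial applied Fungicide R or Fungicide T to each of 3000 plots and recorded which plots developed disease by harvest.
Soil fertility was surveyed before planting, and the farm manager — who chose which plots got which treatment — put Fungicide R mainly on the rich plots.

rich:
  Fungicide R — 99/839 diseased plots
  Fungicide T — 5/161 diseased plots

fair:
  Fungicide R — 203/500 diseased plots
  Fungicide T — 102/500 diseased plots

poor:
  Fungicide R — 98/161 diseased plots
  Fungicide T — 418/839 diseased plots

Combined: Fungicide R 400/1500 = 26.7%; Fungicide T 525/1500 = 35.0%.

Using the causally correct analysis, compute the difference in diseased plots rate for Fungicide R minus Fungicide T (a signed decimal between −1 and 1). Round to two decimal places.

The soil fertility-specific comparison favours Fungicide T throughout, but the pooled figures favour Fungicide R. The question is whether to condition on soil fertility.
The imbalance in soil fertility arose from how plots were allocated, not from anything the fungicide did; and soil fertility independently affects the outcome. The pooled gap is confounded — condition on soil fertility.
Adjusting over the population distribution of soil fertility: 0.333·(0.118−0.031) + 0.333·(0.406−0.204) + 0.333·(0.609−0.498) = +0.133.

+0.13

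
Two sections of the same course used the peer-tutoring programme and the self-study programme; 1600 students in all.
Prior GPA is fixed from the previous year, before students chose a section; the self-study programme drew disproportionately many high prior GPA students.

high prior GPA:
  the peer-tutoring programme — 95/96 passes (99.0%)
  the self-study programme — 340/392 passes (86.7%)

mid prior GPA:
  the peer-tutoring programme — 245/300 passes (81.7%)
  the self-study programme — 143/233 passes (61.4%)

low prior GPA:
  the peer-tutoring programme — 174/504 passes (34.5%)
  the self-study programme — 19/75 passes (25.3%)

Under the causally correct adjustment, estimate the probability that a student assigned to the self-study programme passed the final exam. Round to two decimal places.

Nothing the teaching method does changes prior GPA band; the imbalance is an allocation artefact. With prior GPA band also predicting the outcome, the pooled figure is confounded, and the within-stratum comparison is the causal one.
Standardising the self-study programme to the population prior GPA band mix: 0.305·340/392 + 0.333·143/233 + 0.362·19/75 = 0.561.

0.56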